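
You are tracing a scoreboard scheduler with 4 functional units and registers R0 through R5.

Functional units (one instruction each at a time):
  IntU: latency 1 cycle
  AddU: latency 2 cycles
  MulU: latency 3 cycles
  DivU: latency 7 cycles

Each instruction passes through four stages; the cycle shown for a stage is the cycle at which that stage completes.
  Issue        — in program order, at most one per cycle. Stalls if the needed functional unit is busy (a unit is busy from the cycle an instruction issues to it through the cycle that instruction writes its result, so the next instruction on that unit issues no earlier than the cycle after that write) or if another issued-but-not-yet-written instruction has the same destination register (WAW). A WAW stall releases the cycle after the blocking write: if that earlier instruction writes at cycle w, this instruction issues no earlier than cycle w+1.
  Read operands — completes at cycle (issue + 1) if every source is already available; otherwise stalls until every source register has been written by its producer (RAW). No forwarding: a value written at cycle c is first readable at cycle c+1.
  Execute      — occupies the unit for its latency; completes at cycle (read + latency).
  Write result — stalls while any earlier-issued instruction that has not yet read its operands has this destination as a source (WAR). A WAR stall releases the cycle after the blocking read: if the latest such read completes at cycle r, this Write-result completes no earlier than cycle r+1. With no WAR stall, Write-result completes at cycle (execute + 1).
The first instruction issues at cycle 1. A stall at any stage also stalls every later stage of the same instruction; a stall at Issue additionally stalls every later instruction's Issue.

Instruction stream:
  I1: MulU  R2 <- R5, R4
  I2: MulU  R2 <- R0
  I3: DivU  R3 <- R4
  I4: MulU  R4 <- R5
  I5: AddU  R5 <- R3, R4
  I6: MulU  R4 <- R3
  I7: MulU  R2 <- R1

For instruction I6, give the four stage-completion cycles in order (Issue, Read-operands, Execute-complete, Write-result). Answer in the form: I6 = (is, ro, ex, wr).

I6 = (19, 20, 23, 24)

[I1] 1/2/5/6
[I2] 7/8/11/12  (struct: MulU busy until I1 writes@6)
[I3] 8/9/16/17
[I4] 13/14/17/18  (struct: MulU busy until I2 writes@12)
[I5] 14/19/21/22  (RAW R4: wait I4 write@18)
[I6] 19/20/23/24  (struct: MulU busy until I4 writes@18)
[I7] 25/26/29/30  (struct: MulU busy until I6 writes@24)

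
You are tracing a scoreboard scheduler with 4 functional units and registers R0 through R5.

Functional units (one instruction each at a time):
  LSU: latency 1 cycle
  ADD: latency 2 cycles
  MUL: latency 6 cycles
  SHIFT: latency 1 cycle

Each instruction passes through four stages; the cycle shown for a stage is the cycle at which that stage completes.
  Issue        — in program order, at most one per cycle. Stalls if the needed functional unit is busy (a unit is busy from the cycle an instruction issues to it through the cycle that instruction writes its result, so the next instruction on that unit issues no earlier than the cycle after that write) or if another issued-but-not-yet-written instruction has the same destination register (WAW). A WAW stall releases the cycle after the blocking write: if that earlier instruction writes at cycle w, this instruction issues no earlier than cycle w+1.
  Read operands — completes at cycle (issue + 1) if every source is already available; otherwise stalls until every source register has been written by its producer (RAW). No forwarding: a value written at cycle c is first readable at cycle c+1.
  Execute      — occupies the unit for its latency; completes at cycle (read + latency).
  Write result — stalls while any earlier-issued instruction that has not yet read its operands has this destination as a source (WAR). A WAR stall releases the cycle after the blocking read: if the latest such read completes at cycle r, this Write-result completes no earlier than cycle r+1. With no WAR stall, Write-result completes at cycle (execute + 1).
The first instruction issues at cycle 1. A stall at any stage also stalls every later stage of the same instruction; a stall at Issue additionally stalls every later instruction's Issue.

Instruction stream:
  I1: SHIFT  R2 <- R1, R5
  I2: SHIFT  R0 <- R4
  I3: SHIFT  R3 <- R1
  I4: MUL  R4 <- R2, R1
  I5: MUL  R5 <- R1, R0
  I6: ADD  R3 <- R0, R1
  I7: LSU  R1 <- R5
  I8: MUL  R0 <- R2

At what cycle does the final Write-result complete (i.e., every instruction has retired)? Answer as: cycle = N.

cycle = 36

c1: I1→SHIFT
c2: I1 RO
c3: I1 EX
c4: I1 WR R2
c5: I2→SHIFT
c6: I2 RO
c7: I2 EX
c8: I2 WR R0
c9: I3→SHIFT
c10: I3 RO · I4→MUL
c11: I3 EX · I4 RO
c12: I3 WR R3
c17: I4 EX
c18: I4 WR R4
c19: I5→MUL
c20: I5 RO · I6→ADD
c21: I6 RO · I7→LSU
c23: I6 EX
c24: I6 WR R3
c26: I5 EX
c27: I5 WR R5
c28: I7 RO · I8→MUL
c29: I7 EX · I8 RO
c30: I7 WR R1
c35: I8 EX
c36: I8 WR R0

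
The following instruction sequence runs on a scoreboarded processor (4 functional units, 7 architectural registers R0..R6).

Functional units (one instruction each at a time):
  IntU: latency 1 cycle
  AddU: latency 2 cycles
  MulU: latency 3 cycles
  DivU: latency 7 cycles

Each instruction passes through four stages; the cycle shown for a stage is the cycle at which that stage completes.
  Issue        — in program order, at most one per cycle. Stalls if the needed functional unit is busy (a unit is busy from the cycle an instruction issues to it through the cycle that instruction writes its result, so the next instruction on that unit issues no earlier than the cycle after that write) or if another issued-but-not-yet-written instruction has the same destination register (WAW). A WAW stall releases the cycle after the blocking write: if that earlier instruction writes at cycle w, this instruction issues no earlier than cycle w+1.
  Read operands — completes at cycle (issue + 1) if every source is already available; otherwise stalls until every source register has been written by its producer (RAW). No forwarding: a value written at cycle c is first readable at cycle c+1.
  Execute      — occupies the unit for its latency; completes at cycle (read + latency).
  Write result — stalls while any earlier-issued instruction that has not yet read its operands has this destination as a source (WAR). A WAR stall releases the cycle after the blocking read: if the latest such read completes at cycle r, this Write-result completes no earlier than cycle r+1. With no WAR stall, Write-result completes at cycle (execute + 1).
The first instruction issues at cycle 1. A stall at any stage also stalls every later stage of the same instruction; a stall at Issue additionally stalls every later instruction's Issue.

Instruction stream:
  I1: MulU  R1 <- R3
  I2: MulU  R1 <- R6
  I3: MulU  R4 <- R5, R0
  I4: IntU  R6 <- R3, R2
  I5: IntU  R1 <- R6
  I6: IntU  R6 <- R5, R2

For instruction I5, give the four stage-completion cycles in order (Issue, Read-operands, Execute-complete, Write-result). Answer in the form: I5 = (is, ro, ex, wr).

I5 = (18, 19, 20, 21)

t=1  issue I1 (MulU)
t=2  I1 read-ops
t=5  I1 finished on MulU
t=6  I1→R1
t=7  issue I2 (MulU)
t=8  I2 read-ops
t=11  I2 finished on MulU
t=12  I2→R1
t=13  issue I3 (MulU)
t=14  I3 read-ops | issue I4 (IntU)
t=15  I4 read-ops
t=16  I4 finished on IntU
t=17  I3 finished on MulU | I4→R6
t=18  I3→R4 | issue I5 (IntU)
t=19  I5 read-ops
t=20  I5 finished on IntU
t=21  I5→R1
t=22  issue I6 (IntU)
t=23  I6 read-ops
t=24  I6 finished on IntU
t=25  I6→R6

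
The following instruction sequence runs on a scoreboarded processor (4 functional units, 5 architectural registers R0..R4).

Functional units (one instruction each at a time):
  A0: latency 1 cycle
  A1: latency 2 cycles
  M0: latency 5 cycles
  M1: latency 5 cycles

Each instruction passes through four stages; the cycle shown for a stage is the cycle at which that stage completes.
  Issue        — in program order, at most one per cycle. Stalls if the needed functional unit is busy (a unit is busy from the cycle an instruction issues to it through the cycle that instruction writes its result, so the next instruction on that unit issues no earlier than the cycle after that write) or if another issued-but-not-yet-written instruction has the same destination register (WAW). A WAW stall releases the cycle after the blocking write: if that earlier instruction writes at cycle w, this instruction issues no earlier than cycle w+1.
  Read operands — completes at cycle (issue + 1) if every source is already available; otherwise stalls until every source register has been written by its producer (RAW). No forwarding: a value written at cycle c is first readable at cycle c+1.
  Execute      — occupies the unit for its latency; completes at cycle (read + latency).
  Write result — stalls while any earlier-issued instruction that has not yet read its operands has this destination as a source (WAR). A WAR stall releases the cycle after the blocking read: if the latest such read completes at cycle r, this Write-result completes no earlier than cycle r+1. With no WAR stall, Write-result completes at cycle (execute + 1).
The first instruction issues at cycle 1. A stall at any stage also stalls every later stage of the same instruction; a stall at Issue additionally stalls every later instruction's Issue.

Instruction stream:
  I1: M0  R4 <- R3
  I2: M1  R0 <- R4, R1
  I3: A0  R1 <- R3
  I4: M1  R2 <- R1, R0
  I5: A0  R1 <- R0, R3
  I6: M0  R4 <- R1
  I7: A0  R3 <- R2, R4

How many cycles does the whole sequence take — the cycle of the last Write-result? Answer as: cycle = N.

  I1 | 1 | 2 | 7 | 8
  I2 | 2 | 9 | 14 | 15   RAW R4: wait I1 write@8
  I3 | 3 | 4 | 5 | 10   WAR R1: wait I2 read@9
  I4 | 16 | 17 | 22 | 23   struct: M1 busy until I2 writes@15
  I5 | 17 | 18 | 19 | 20
  I6 | 18 | 21 | 26 | 27   RAW R1: wait I5 write@20
  I7 | 21 | 28 | 29 | 30   struct: A0 busy until I5 writes@20 · RAW R4: wait I6 write@27

cycle = 30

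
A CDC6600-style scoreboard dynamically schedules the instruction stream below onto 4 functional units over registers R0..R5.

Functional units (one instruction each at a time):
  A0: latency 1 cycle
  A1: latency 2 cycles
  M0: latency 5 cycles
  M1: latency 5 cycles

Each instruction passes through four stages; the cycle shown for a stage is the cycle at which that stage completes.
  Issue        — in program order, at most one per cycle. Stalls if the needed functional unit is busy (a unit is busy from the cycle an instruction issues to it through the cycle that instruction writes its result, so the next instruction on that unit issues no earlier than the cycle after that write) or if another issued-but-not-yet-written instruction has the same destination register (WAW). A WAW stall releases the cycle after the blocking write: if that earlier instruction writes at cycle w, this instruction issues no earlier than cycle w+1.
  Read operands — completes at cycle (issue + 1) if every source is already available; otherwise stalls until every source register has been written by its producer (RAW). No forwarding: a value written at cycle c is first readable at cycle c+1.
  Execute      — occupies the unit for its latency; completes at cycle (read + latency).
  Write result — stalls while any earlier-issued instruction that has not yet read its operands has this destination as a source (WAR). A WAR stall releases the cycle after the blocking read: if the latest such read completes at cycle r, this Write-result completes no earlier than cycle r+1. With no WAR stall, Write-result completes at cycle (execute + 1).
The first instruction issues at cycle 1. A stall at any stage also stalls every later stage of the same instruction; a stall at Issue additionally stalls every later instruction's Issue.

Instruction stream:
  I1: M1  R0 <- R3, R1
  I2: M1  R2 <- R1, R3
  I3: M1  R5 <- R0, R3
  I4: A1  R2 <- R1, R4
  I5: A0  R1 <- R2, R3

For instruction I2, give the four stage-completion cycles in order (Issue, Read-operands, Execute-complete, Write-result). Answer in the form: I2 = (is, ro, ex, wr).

I1  is:1  ro:2  ex:7  wr:8
I2  is:9  ro:10  ex:15  wr:16  — struct: M1 busy until I1 writes@8
I3  is:17  ro:18  ex:23  wr:24  — struct: M1 busy until I2 writes@16
I4  is:18  ro:19  ex:21  wr:22
I5  is:19  ro:23  ex:24  wr:25  — RAW R2: wait I4 write@22

I2 = (9, 10, 15, 16)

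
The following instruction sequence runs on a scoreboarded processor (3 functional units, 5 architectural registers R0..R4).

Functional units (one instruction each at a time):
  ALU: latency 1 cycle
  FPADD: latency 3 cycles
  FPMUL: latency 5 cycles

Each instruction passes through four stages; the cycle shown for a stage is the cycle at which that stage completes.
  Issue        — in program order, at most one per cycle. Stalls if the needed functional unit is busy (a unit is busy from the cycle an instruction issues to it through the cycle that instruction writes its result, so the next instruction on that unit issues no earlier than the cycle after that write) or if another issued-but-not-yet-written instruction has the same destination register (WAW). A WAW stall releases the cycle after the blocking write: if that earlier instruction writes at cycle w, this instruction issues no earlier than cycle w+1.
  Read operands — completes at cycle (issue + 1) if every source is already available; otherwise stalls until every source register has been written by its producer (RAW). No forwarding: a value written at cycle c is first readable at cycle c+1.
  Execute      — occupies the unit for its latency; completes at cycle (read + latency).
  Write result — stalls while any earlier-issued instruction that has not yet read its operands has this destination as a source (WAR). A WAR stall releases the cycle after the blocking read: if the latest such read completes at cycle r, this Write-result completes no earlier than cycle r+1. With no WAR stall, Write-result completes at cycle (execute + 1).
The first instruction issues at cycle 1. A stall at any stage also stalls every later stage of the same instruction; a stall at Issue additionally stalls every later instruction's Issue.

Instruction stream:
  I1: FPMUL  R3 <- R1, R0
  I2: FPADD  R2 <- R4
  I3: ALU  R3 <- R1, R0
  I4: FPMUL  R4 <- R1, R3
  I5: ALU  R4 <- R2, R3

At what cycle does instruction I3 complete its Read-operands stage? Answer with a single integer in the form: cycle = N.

cycle 1: I1 dispatched to FPMUL
cycle 2: I1 operands ready | I2 dispatched to FPADD
cycle 3: I2 operands ready
cycle 6: I2 complete
cycle 7: I1 complete | R2←I2
cycle 8: R3←I1
cycle 9: I3 dispatched to ALU
cycle 10: I3 operands ready | I4 dispatched to FPMUL
cycle 11: I3 complete
cycle 12: R3←I3
cycle 13: I4 operands ready
cycle 18: I4 complete
cycle 19: R4←I4
cycle 20: I5 dispatched to ALU
cycle 21: I5 operands ready
cycle 22: I5 complete
cycle 23: R4←I5

cycle = 10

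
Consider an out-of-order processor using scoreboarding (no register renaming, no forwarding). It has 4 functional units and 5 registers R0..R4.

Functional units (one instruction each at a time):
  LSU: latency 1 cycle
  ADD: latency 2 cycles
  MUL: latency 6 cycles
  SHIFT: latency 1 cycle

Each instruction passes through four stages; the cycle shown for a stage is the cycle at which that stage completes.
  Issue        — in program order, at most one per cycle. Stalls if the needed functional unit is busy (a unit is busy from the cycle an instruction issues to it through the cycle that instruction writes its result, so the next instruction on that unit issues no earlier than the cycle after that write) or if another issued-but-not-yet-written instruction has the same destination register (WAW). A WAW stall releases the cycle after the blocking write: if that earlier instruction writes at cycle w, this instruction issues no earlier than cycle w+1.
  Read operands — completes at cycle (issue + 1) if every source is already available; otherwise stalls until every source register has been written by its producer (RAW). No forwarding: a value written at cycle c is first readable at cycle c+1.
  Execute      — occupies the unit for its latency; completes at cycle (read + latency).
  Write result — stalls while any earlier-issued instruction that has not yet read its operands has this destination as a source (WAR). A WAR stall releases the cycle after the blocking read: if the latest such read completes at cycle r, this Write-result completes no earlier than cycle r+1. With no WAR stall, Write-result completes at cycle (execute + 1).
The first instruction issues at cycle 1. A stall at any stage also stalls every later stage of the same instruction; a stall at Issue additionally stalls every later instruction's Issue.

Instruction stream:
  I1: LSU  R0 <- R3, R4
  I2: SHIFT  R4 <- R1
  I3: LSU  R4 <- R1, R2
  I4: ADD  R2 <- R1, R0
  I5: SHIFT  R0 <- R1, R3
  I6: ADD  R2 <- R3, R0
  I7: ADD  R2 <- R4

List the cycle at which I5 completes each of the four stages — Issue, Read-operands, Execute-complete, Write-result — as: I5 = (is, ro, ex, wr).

I5 = (8, 9, 10, 11)

I1: IS=1 RO=2 EX=3 WR=4
I2: IS=2 RO=3 EX=4 WR=5
I3: IS=6 RO=7 EX=8 WR=9  [WAW R4: wait I2 write@5]
I4: IS=7 RO=8 EX=10 WR=11
I5: IS=8 RO=9 EX=10 WR=11
I6: IS=12 RO=13 EX=15 WR=16  [struct: ADD busy until I4 writes@11]
I7: IS=17 RO=18 EX=20 WR=21  [struct: ADD busy until I6 writes@16]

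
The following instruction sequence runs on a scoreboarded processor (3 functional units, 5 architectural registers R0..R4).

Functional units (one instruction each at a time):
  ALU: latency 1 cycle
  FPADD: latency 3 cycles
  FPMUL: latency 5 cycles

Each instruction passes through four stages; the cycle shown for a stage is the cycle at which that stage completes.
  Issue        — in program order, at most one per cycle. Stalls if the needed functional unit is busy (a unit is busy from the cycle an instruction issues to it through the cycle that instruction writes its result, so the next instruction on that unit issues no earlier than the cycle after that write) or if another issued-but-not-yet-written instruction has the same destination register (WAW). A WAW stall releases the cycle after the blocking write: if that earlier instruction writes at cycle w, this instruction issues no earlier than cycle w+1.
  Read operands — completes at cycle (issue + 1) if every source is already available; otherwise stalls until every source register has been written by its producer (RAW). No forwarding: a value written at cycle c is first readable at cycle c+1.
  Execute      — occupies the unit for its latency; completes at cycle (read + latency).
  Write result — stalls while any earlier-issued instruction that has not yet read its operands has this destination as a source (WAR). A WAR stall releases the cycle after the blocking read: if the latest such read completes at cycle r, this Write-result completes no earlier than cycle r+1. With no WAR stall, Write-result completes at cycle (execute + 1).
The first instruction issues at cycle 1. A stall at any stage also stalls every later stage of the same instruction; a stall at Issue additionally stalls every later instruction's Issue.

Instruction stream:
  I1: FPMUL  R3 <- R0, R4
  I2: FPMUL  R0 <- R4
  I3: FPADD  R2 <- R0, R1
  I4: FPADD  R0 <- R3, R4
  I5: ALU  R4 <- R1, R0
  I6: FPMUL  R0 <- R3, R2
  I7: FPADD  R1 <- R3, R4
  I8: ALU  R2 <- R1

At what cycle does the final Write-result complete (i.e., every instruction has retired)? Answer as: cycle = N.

[I1] 1/2/7/8
[I2] 9/10/15/16  (struct: FPMUL busy until I1 writes@8)
[I3] 10/17/20/21  (RAW R0: wait I2 write@16)
[I4] 22/23/26/27  (struct: FPADD busy until I3 writes@21)
[I5] 23/28/29/30  (RAW R0: wait I4 write@27)
[I6] 28/29/34/35  (WAW R0: wait I4 write@27)
[I7] 29/31/34/35  (RAW R4: wait I5 write@30)
[I8] 31/36/37/38  (struct: ALU busy until I5 writes@30; RAW R1: wait I7 write@35)

cycle = 38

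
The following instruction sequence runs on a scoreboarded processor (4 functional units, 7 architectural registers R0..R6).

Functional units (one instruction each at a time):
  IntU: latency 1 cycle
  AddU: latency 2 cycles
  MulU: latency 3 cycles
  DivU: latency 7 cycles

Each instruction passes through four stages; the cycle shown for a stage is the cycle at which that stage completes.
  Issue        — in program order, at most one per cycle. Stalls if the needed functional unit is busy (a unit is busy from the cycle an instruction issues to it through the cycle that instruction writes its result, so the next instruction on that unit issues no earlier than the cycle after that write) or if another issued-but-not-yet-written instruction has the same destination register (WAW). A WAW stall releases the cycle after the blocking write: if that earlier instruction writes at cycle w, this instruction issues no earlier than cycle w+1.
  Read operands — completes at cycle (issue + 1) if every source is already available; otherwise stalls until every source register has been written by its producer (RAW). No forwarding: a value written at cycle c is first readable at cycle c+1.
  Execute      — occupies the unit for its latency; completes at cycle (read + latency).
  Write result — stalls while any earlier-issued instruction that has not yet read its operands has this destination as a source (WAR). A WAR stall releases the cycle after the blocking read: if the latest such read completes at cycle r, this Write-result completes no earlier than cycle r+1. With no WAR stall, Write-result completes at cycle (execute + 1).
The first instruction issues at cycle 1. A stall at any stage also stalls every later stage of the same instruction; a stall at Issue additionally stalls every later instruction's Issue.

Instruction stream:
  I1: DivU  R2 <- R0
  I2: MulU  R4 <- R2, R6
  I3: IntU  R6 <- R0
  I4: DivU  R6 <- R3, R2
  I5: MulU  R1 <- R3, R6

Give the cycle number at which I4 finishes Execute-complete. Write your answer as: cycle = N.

[I1] 1/2/9/10
[I2] 2/11/14/15  (RAW R2: wait I1 write@10)
[I3] 3/4/5/12  (WAR R6: wait I2 read@11)
[I4] 13/14/21/22  (WAW R6: wait I3 write@12)
[I5] 16/23/26/27  (struct: MulU busy until I2 writes@15; RAW R6: wait I4 write@22)

cycle = 21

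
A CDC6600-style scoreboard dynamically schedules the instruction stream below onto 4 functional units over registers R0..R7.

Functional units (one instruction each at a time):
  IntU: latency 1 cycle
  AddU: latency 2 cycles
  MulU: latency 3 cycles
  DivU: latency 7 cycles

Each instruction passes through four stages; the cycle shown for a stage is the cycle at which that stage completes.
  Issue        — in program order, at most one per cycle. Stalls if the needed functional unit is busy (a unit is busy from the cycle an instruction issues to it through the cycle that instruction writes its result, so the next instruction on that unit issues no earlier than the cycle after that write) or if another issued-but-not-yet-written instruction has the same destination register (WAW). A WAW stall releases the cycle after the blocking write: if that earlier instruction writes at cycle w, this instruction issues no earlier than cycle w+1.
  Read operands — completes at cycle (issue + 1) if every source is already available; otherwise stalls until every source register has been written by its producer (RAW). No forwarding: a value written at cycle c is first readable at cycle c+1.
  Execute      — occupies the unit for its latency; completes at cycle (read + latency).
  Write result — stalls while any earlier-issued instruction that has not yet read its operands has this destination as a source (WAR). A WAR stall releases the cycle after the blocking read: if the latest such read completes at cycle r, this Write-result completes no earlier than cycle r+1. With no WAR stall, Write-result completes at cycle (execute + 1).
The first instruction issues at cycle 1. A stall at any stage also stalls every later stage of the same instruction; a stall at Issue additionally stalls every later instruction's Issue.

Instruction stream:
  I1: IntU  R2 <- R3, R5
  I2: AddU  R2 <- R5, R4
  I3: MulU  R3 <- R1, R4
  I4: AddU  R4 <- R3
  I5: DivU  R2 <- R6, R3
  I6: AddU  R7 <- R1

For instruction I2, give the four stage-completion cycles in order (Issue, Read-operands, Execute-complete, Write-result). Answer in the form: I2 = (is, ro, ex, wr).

I2 = (5, 6, 8, 9)

I1: IS=1 RO=2 EX=3 WR=4
I2: IS=5 RO=6 EX=8 WR=9  [WAW R2: wait I1 write@4]
I3: IS=6 RO=7 EX=10 WR=11
I4: IS=10 RO=12 EX=14 WR=15  [struct: AddU busy until I2 writes@9; RAW R3: wait I3 write@11]
I5: IS=11 RO=12 EX=19 WR=20
I6: IS=16 RO=17 EX=19 WR=20  [struct: AddU busy until I4 writes@15]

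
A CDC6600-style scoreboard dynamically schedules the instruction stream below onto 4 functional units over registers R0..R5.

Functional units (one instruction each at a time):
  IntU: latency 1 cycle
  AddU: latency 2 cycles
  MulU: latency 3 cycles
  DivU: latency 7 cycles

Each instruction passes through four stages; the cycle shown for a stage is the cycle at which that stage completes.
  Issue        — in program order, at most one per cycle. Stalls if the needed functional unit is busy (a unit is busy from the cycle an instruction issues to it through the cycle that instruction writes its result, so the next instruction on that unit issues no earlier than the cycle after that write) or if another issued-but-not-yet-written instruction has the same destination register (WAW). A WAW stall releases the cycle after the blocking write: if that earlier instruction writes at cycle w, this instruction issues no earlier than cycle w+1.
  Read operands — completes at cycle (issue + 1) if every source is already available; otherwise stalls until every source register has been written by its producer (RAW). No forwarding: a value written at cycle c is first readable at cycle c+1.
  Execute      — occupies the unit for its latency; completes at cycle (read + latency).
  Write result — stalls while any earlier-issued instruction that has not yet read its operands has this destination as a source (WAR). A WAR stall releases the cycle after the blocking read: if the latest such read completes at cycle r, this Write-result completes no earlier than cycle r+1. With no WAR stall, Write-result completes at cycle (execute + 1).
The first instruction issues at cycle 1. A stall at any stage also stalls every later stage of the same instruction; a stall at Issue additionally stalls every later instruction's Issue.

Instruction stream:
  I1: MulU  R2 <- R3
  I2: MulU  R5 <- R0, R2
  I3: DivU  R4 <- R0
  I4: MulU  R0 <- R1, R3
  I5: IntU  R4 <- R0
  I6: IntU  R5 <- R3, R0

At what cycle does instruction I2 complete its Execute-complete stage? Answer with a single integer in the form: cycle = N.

[I1] 1/2/5/6
[I2] 7/8/11/12  (struct: MulU busy until I1 writes@6)
[I3] 8/9/16/17
[I4] 13/14/17/18  (struct: MulU busy until I2 writes@12)
[I5] 18/19/20/21  (WAW R4: wait I3 write@17)
[I6] 22/23/24/25  (struct: IntU busy until I5 writes@21)

cycle = 11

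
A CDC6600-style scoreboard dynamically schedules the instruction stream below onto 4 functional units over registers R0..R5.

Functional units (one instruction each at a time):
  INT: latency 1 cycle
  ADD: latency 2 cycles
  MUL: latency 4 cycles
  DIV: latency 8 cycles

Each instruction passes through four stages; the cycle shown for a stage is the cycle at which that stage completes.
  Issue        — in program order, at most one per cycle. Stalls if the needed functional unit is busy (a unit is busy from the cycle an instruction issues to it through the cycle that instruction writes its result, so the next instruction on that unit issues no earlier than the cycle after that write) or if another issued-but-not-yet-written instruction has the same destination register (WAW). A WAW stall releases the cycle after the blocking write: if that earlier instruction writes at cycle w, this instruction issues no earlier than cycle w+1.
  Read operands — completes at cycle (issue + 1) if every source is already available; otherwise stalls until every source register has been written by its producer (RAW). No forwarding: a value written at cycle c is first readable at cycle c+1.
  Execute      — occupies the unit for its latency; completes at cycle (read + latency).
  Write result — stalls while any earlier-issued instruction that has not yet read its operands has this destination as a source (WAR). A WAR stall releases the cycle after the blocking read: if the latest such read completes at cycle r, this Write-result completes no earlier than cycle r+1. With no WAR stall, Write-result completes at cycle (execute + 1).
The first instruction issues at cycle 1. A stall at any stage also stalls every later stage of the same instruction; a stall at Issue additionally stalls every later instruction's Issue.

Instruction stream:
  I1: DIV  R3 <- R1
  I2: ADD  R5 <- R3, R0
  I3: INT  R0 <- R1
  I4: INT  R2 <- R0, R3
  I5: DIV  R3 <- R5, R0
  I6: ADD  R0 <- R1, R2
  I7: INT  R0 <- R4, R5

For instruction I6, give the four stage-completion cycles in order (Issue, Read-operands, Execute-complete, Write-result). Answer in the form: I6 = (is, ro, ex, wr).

[I1] 1/2/10/11
[I2] 2/12/14/15  (RAW R3: wait I1 write@11)
[I3] 3/4/5/13  (WAR R0: wait I2 read@12)
[I4] 14/15/16/17  (struct: INT busy until I3 writes@13)
[I5] 15/16/24/25
[I6] 16/18/20/21  (RAW R2: wait I4 write@17)
[I7] 22/23/24/25  (WAW R0: wait I6 write@21)

I6 = (16, 18, 20, 21)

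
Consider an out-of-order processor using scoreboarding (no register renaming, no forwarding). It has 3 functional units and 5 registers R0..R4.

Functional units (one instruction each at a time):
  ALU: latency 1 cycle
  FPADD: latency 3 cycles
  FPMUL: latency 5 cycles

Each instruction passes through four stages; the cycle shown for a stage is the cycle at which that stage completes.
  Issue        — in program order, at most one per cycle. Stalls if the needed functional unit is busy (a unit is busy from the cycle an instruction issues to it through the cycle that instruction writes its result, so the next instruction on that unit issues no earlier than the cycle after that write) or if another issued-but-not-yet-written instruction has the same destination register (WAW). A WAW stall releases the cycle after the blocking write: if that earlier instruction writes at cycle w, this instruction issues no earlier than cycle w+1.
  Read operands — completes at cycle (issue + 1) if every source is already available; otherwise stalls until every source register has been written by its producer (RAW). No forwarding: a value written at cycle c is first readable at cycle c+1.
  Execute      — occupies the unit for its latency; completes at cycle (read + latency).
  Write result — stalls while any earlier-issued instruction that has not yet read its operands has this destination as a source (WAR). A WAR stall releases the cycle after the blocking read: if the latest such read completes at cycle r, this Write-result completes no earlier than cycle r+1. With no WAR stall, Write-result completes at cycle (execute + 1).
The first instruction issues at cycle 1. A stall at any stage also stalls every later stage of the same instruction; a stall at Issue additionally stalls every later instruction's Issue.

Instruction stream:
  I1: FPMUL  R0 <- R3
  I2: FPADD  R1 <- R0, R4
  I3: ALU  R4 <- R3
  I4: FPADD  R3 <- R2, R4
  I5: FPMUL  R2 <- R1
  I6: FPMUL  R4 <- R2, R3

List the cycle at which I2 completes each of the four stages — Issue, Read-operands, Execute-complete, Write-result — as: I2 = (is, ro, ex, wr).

t=1  issue I1 (FPMUL)
t=2  I1 read-ops | issue I2 (FPADD)
t=3  issue I3 (ALU)
t=4  I3 read-ops
t=5  I3 finished on ALU
t=7  I1 finished on FPMUL
t=8  I1→R0
t=9  I2 read-ops
t=10  I3→R4
t=12  I2 finished on FPADD
t=13  I2→R1
t=14  issue I4 (FPADD)
t=15  I4 read-ops | issue I5 (FPMUL)
t=16  I5 read-ops
t=18  I4 finished on FPADD
t=19  I4→R3
t=21  I5 finished on FPMUL
t=22  I5→R2
t=23  issue I6 (FPMUL)
t=24  I6 read-ops
t=29  I6 finished on FPMUL
t=30  I6→R4

I2 = (2, 9, 12, 13)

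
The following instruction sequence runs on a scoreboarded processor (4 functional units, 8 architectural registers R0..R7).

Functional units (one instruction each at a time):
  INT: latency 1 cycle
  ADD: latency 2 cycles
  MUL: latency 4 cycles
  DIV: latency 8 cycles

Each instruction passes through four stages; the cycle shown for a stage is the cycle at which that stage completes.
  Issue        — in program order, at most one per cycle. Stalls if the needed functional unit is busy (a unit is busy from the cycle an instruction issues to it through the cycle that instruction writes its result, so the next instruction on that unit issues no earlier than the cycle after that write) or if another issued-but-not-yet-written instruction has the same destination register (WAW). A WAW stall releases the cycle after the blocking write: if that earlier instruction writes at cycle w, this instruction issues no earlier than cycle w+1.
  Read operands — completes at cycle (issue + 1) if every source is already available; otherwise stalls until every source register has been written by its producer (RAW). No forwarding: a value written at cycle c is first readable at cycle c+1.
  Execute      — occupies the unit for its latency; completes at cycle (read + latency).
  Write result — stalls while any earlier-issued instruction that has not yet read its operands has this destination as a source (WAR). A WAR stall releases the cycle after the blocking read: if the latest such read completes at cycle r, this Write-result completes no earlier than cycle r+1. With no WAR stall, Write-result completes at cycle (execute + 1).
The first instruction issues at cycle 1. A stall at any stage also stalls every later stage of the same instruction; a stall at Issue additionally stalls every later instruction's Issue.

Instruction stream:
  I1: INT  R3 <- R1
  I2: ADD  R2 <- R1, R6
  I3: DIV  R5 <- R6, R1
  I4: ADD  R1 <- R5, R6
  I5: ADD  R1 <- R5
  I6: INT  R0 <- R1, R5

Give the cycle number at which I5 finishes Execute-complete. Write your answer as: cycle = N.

cycle = 21

c1: issue I1 (INT)
c2: I1 read-ops, issue I2 (ADD)
c3: I1 finished on INT, I2 read-ops, issue I3 (DIV)
c4: I1→R3, I3 read-ops
c5: I2 finished on ADD
c6: I2→R2
c7: issue I4 (ADD)
c12: I3 finished on DIV
c13: I3→R5
c14: I4 read-ops
c16: I4 finished on ADD
c17: I4→R1
c18: issue I5 (ADD)
c19: I5 read-ops, issue I6 (INT)
c21: I5 finished on ADD
c22: I5→R1
c23: I6 read-ops
c24: I6 finished on INT
c25: I6→R0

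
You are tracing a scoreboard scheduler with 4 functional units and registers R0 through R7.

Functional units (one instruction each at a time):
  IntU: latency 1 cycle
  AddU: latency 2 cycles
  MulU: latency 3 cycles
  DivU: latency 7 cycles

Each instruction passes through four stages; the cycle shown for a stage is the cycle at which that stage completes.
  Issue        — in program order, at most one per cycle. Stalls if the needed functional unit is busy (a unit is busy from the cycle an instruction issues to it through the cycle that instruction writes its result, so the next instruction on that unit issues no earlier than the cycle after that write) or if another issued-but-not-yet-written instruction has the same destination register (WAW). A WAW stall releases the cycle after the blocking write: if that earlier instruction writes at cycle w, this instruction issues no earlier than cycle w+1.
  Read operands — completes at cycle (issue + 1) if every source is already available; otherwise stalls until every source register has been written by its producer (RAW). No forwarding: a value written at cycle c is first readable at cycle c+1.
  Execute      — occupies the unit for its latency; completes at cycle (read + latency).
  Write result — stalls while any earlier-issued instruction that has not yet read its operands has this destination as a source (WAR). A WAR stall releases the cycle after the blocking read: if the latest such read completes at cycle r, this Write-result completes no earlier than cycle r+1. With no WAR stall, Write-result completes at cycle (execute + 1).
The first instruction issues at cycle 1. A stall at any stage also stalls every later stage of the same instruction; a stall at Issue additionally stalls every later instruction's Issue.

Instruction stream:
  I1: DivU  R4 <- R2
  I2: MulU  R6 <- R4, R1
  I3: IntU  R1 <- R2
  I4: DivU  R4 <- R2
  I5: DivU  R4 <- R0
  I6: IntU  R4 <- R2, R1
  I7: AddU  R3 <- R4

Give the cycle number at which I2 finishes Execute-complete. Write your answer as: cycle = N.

cycle = 14

[I1] 1/2/9/10
[I2] 2/11/14/15  (RAW R4: wait I1 write@10)
[I3] 3/4/5/12  (WAR R1: wait I2 read@11)
[I4] 11/12/19/20  (struct: DivU busy until I1 writes@10)
[I5] 21/22/29/30  (struct: DivU busy until I4 writes@20)
[I6] 31/32/33/34  (WAW R4: wait I5 write@30)
[I7] 32/35/37/38  (RAW R4: wait I6 write@34)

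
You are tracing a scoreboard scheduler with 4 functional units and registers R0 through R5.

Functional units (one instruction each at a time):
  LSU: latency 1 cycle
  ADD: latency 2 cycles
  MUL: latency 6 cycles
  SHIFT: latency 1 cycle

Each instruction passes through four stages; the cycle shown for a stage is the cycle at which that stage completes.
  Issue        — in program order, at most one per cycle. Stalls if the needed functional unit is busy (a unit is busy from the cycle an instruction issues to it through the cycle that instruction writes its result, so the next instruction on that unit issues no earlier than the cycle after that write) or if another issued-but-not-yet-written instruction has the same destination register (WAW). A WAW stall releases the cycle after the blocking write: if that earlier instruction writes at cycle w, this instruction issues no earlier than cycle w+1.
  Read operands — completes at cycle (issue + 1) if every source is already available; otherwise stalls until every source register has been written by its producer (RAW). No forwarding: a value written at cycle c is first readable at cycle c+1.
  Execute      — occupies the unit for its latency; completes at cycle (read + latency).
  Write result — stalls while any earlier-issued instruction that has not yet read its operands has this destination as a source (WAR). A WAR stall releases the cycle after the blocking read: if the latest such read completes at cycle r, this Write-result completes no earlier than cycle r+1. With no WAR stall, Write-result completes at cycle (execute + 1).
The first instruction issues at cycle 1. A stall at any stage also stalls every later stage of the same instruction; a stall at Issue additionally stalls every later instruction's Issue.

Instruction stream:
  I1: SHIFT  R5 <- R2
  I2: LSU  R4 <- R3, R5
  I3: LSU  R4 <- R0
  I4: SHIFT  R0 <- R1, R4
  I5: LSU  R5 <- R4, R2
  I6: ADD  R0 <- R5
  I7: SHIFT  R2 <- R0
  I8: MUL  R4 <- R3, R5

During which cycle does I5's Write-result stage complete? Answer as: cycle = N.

cycle = 15

1) issue 1, read 2, done 3, write 4
2) issue 2, read 5, done 6, write 7  <RAW R5: wait I1 write@4>
3) issue 8, read 9, done 10, write 11  <struct: LSU busy until I2 writes@7>
4) issue 9, read 12, done 13, write 14  <RAW R4: wait I3 write@11>
5) issue 12, read 13, done 14, write 15  <struct: LSU busy until I3 writes@11>
6) issue 15, read 16, done 18, write 19  <WAW R0: wait I4 write@14>
7) issue 16, read 20, done 21, write 22  <RAW R0: wait I6 write@19>
8) issue 17, read 18, done 24, write 25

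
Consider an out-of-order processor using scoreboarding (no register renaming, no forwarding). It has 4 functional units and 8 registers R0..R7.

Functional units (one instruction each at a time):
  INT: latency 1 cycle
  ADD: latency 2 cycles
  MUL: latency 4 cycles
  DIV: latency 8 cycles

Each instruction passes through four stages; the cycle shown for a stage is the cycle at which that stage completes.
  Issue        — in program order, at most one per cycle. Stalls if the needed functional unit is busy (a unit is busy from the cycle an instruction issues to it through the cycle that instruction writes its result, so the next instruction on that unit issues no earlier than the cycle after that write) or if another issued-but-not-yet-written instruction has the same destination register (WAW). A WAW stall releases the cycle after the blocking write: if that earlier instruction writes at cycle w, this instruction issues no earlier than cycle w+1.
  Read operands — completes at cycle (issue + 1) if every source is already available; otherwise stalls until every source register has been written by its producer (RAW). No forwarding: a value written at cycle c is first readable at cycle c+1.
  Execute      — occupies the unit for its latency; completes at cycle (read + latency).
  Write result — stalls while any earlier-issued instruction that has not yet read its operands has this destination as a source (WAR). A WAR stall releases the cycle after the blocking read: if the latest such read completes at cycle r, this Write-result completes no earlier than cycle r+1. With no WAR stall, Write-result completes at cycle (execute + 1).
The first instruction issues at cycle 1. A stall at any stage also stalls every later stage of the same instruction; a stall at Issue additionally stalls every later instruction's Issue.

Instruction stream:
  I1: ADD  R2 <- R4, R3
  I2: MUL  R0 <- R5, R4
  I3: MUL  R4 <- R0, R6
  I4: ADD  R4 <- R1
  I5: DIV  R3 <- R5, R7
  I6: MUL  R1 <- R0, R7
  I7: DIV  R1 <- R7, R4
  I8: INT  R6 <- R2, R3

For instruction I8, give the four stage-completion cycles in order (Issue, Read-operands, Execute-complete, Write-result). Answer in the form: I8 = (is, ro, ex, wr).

c1: I1→ADD
c2: I1 RO · I2→MUL
c3: I2 RO
c4: I1 EX
c5: I1 WR R2
c7: I2 EX
c8: I2 WR R0
c9: I3→MUL
c10: I3 RO
c14: I3 EX
c15: I3 WR R4
c16: I4→ADD
c17: I4 RO · I5→DIV
c18: I5 RO · I6→MUL
c19: I4 EX · I6 RO
c20: I4 WR R4
c23: I6 EX
c24: I6 WR R1
c26: I5 EX
c27: I5 WR R3
c28: I7→DIV
c29: I7 RO · I8→INT
c30: I8 RO
c31: I8 EX
c32: I8 WR R6
c37: I7 EX
c38: I7 WR R1

I8 = (29, 30, 31, 32)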